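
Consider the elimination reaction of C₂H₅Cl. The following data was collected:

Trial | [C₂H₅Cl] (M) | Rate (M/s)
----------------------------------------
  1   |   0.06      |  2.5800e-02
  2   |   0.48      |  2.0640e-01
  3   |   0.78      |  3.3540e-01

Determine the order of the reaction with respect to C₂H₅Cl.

first order (1)

Step 1: Compare trials to find order n where rate₂/rate₁ = ([C₂H₅Cl]₂/[C₂H₅Cl]₁)^n
Step 2: rate₂/rate₁ = 2.0640e-01/2.5800e-02 = 8
Step 3: [C₂H₅Cl]₂/[C₂H₅Cl]₁ = 0.48/0.06 = 8
Step 4: n = ln(8)/ln(8) = 1.00 ≈ 1
Step 5: The reaction is first order in C₂H₅Cl.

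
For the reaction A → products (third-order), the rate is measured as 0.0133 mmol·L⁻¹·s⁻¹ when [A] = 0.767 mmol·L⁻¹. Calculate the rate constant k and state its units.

0.02948 (mmol·L⁻¹)⁻²·s⁻¹

Step 1: rate = k[A]^3, so k = rate / [A]^3.
Step 2: k = 0.0133 / (0.767)^3 = 0.0133 / 0.4512.
Step 3: k = 0.02948 (mmol·L⁻¹)⁻²·s⁻¹.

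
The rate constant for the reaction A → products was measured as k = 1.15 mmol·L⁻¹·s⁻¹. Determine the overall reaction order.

zeroth order (0)

Step 1: The units of k for an nth-order reaction are (concentration)^(1-n)·(time)⁻¹.
Step 2: Here k has units mmol·L⁻¹·s⁻¹, so the concentration exponent is 1.
Step 3: 1 - n = 1 ⇒ n = 0. The reaction is zeroth order.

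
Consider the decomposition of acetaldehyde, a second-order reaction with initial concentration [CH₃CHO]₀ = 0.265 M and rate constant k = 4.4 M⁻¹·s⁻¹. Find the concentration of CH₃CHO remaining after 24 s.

0.009143 M

Step 1: For a second-order reaction: 1/[CH₃CHO] = 1/[CH₃CHO]₀ + kt
Step 2: 1/[CH₃CHO] = 1/0.265 + 4.4 × 24
Step 3: 1/[CH₃CHO] = 3.774 + 105.6 = 109.4
Step 4: [CH₃CHO] = 1/109.4 = 0.009143 M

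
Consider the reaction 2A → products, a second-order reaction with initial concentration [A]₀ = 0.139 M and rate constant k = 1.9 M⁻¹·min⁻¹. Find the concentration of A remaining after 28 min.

0.01656 M

Step 1: For a second-order reaction: 1/[A] = 1/[A]₀ + kt
Step 2: 1/[A] = 1/0.139 + 1.9 × 28
Step 3: 1/[A] = 7.194 + 53.2 = 60.39
Step 4: [A] = 1/60.39 = 0.01656 M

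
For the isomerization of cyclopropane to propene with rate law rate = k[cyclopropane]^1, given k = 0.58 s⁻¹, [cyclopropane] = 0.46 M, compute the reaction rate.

0.2668 M/s

Step 1: Identify the rate law: rate = k[cyclopropane]^1
Step 2: Substitute values: rate = 0.58 × (0.46)^1
Step 3: Calculate: rate = 0.58 × 0.46 = 0.2668 M/s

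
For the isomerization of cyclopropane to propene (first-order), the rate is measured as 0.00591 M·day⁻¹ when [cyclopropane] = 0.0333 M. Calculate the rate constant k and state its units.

0.1775 day⁻¹

Step 1: rate = k[cyclopropane]^1, so k = rate / [cyclopropane]^1.
Step 2: k = 0.00591 / (0.0333)^1 = 0.00591 / 0.0333.
Step 3: k = 0.1775 day⁻¹.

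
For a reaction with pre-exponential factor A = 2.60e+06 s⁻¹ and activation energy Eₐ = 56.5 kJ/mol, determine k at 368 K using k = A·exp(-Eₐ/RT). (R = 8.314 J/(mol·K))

2.48e-02 s⁻¹

Step 1: Use the Arrhenius equation: k = A × exp(-Eₐ/RT)
Step 2: Convert Eₐ to J/mol: 56.5 kJ/mol = 56500 J/mol
Step 3: Calculate the exponent: -Eₐ/(RT) = -56500/(8.314 × 368) = -18.46676
Step 4: k = 2.60e+06 × exp(-18.46676)
Step 5: k = 2.60e+06 × 9.54966e-09 = 2.4829e-02 s⁻¹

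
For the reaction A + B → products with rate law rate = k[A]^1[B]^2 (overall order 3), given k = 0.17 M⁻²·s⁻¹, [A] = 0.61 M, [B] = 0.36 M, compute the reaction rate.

0.01344 M/s

Step 1: The rate law is rate = k[A]^1[B]^2, overall order = 1+2 = 3
Step 2: Substitute values: rate = 0.17 × (0.61)^1 × (0.36)^2
Step 3: rate = 0.17 × 0.61 × 0.1296 = 0.0134395 M/s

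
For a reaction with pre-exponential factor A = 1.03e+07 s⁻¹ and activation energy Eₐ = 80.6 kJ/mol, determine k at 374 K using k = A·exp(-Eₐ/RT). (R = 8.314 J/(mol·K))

5.69e-05 s⁻¹

Step 1: Use the Arrhenius equation: k = A × exp(-Eₐ/RT)
Step 2: Convert Eₐ to J/mol: 80.6 kJ/mol = 80600 J/mol
Step 3: Calculate the exponent: -Eₐ/(RT) = -80600/(8.314 × 374) = -25.92110
Step 4: k = 1.03e+07 × exp(-25.92110)
Step 5: k = 1.03e+07 × 5.52853e-12 = 5.6944e-05 s⁻¹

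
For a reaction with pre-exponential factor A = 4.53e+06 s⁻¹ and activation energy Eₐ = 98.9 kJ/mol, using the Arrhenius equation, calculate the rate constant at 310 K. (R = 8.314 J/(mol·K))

9.79e-11 s⁻¹

Step 1: Use the Arrhenius equation: k = A × exp(-Eₐ/RT)
Step 2: Convert Eₐ to J/mol: 98.9 kJ/mol = 98900 J/mol
Step 3: Calculate the exponent: -Eₐ/(RT) = -98900/(8.314 × 310) = -38.37290
Step 4: k = 4.53e+06 × exp(-38.37290)
Step 5: k = 4.53e+06 × 2.16203e-17 = 9.7940e-11 s⁻¹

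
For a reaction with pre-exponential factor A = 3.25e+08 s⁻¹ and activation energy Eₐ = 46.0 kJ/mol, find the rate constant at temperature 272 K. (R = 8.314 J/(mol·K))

4.76e-01 s⁻¹

Step 1: Use the Arrhenius equation: k = A × exp(-Eₐ/RT)
Step 2: Convert Eₐ to J/mol: 46.0 kJ/mol = 46000 J/mol
Step 3: Calculate the exponent: -Eₐ/(RT) = -46000/(8.314 × 272) = -20.34131
Step 4: k = 3.25e+08 × exp(-20.34131)
Step 5: k = 3.25e+08 × 1.46515e-09 = 4.7617e-01 s⁻¹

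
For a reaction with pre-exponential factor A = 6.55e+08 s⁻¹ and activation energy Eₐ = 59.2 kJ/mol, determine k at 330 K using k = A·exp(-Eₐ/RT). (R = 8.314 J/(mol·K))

2.79e-01 s⁻¹

Step 1: Use the Arrhenius equation: k = A × exp(-Eₐ/RT)
Step 2: Convert Eₐ to J/mol: 59.2 kJ/mol = 59200 J/mol
Step 3: Calculate the exponent: -Eₐ/(RT) = -59200/(8.314 × 330) = -21.57733
Step 4: k = 6.55e+08 × exp(-21.57733)
Step 5: k = 6.55e+08 × 4.25681e-10 = 2.7882e-01 s⁻¹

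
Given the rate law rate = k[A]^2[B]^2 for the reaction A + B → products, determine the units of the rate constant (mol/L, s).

(mol/L)⁻³·s⁻¹

Step 1: Overall order = 2 + 2 = 4.
Step 2: rate has units mol/L·s⁻¹; [A]^2[B]^2 has units (mol/L)^4.
Step 3: k = rate/([A]^2[B]^2), so units of k = (mol/L)^(1-4)·s⁻¹ = (mol/L)⁻³·s⁻¹.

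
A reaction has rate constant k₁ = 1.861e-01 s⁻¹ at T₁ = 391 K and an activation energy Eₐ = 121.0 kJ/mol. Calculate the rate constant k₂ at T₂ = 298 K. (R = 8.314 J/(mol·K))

1.678e-06 s⁻¹

Step 1: Use the two-temperature Arrhenius form: ln(k₂/k₁) = -Eₐ/R × (1/T₂ - 1/T₁)
Step 2: Convert Eₐ to J/mol: 121.0 kJ/mol = 121000 J/mol
Step 3: 1/T₂ - 1/T₁ = 1/298 - 1/391 = 7.981599e-04 K⁻¹
Step 4: ln(k₂/k₁) = -121000/8.314 × 7.981599e-04 = -11.61623
Step 5: k₂ = k₁ × exp(-11.61623) = 1.861e-01 × 9.01852e-06 = 1.678e-06 s⁻¹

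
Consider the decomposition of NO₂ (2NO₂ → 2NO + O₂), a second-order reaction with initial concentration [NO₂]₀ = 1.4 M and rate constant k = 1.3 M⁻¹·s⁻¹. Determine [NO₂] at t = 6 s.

0.1174 M

Step 1: For a second-order reaction: 1/[NO₂] = 1/[NO₂]₀ + kt
Step 2: 1/[NO₂] = 1/1.4 + 1.3 × 6
Step 3: 1/[NO₂] = 0.7143 + 7.8 = 8.514
Step 4: [NO₂] = 1/8.514 = 0.1174 M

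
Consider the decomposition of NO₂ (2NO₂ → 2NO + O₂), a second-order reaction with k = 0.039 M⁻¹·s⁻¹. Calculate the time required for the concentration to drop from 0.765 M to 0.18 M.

108.9 s

Step 1: For second-order: t = (1/[NO₂] - 1/[NO₂]₀)/k
Step 2: t = (1/0.18 - 1/0.765)/0.039
Step 3: t = (5.556 - 1.307)/0.039
Step 4: t = 4.248/0.039 = 108.9 s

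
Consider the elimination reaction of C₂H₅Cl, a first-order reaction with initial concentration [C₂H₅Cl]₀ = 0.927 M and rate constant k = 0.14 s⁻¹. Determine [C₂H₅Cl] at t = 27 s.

0.02116 M

Step 1: For a first-order reaction: [C₂H₅Cl] = [C₂H₅Cl]₀ × e^(-kt)
Step 2: [C₂H₅Cl] = 0.927 × e^(-0.14 × 27)
Step 3: [C₂H₅Cl] = 0.927 × e^(-3.78)
Step 4: [C₂H₅Cl] = 0.927 × 0.0228227 = 0.02116 M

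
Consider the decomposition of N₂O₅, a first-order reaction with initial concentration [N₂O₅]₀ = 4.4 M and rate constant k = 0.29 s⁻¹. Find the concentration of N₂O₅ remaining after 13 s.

0.1014 M

Step 1: For a first-order reaction: [N₂O₅] = [N₂O₅]₀ × e^(-kt)
Step 2: [N₂O₅] = 4.4 × e^(-0.29 × 13)
Step 3: [N₂O₅] = 4.4 × e^(-3.77)
Step 4: [N₂O₅] = 4.4 × 0.0230521 = 0.1014 M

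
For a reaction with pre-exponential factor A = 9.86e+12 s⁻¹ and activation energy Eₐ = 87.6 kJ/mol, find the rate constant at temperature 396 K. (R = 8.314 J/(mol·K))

2.74e+01 s⁻¹

Step 1: Use the Arrhenius equation: k = A × exp(-Eₐ/RT)
Step 2: Convert Eₐ to J/mol: 87.6 kJ/mol = 87600 J/mol
Step 3: Calculate the exponent: -Eₐ/(RT) = -87600/(8.314 × 396) = -26.60718
Step 4: k = 9.86e+12 × exp(-26.60718)
Step 5: k = 9.86e+12 × 2.78387e-12 = 2.7449e+01 s⁻¹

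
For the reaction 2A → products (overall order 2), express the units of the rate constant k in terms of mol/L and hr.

(mol/L)⁻¹·hr⁻¹

Step 1: For overall order n, rate = k × (concentration)^n.
Step 2: Rate has units mol/L·hr⁻¹; concentration term has units (mol/L)^2.
Step 3: k = rate / (concentration)^n, so units of k = (mol/L)^(1-2)·hr⁻¹ = (mol/L)⁻¹·hr⁻¹.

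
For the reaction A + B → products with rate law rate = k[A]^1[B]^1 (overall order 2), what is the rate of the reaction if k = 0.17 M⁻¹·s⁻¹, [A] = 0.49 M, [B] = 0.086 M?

0.007164 M/s

Step 1: The rate law is rate = k[A]^1[B]^1, overall order = 1+1 = 2
Step 2: Substitute values: rate = 0.17 × (0.49)^1 × (0.086)^1
Step 3: rate = 0.17 × 0.49 × 0.086 = 0.0071638 M/s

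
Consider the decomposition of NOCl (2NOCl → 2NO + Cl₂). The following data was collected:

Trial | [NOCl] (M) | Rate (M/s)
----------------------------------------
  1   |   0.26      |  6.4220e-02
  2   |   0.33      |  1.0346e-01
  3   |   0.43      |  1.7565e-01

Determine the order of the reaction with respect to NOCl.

second order (2)

Step 1: Compare trials to find order n where rate₂/rate₁ = ([NOCl]₂/[NOCl]₁)^n
Step 2: rate₂/rate₁ = 1.0346e-01/6.4220e-02 = 1.611
Step 3: [NOCl]₂/[NOCl]₁ = 0.33/0.26 = 1.269
Step 4: n = ln(1.611)/ln(1.269) = 2.00 ≈ 2
Step 5: The reaction is second order in NOCl.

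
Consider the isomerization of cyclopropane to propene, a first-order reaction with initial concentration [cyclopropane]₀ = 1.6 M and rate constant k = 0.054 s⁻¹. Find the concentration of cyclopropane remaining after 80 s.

0.02128 M

Step 1: For a first-order reaction: [cyclopropane] = [cyclopropane]₀ × e^(-kt)
Step 2: [cyclopropane] = 1.6 × e^(-0.054 × 80)
Step 3: [cyclopropane] = 1.6 × e^(-4.32)
Step 4: [cyclopropane] = 1.6 × 0.0132999 = 0.02128 M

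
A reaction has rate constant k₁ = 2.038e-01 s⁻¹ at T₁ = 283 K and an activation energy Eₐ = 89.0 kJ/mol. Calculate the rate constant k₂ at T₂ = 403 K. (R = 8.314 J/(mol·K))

1.588e+04 s⁻¹

Step 1: Use the two-temperature Arrhenius form: ln(k₂/k₁) = -Eₐ/R × (1/T₂ - 1/T₁)
Step 2: Convert Eₐ to J/mol: 89.0 kJ/mol = 89000 J/mol
Step 3: 1/T₂ - 1/T₁ = 1/403 - 1/283 = -1.052179e-03 K⁻¹
Step 4: ln(k₂/k₁) = -89000/8.314 × -1.052179e-03 = 11.26340
Step 5: k₂ = k₁ × exp(11.26340) = 2.038e-01 × 7.79170e+04 = 1.588e+04 s⁻¹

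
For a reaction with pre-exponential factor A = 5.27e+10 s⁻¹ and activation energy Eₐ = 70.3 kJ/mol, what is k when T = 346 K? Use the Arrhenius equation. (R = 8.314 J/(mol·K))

1.28e+00 s⁻¹

Step 1: Use the Arrhenius equation: k = A × exp(-Eₐ/RT)
Step 2: Convert Eₐ to J/mol: 70.3 kJ/mol = 70300 J/mol
Step 3: Calculate the exponent: -Eₐ/(RT) = -70300/(8.314 × 346) = -24.43820
Step 4: k = 5.27e+10 × exp(-24.43820)
Step 5: k = 5.27e+10 × 2.43570e-11 = 1.2836e+00 s⁻¹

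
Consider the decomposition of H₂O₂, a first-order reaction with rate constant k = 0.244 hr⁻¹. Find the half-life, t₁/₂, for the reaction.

2.841 hr

Step 1: For a first-order reaction, t₁/₂ = ln(2)/k
Step 2: t₁/₂ = ln(2)/0.244
Step 3: t₁/₂ = 0.6931/0.244 = 2.841 hr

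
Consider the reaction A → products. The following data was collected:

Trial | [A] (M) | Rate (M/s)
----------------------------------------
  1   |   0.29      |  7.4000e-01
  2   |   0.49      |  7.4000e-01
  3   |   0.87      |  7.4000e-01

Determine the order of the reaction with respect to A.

zeroth order (0)

Step 1: Compare trials - when concentration changes, rate stays constant.
Step 2: rate₂/rate₁ = 7.4000e-01/7.4000e-01 = 1
Step 3: [A]₂/[A]₁ = 0.49/0.29 = 1.69
Step 4: Since rate ratio ≈ (conc ratio)^0, the reaction is zeroth order.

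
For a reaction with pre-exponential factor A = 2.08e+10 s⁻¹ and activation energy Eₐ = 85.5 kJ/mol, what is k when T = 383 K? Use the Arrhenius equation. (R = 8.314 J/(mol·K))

4.54e-02 s⁻¹

Step 1: Use the Arrhenius equation: k = A × exp(-Eₐ/RT)
Step 2: Convert Eₐ to J/mol: 85.5 kJ/mol = 85500 J/mol
Step 3: Calculate the exponent: -Eₐ/(RT) = -85500/(8.314 × 383) = -26.85081
Step 4: k = 2.08e+10 × exp(-26.85081)
Step 5: k = 2.08e+10 × 2.18193e-12 = 4.5384e-02 s⁻¹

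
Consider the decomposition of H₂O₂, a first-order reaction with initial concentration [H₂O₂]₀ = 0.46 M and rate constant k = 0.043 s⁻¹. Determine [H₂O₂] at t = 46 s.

0.06364 M

Step 1: For a first-order reaction: [H₂O₂] = [H₂O₂]₀ × e^(-kt)
Step 2: [H₂O₂] = 0.46 × e^(-0.043 × 46)
Step 3: [H₂O₂] = 0.46 × e^(-1.978)
Step 4: [H₂O₂] = 0.46 × 0.138346 = 0.06364 M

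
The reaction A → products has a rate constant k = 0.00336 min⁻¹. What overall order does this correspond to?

first order (1)

Step 1: The units of k for an nth-order reaction are (concentration)^(1-n)·(time)⁻¹.
Step 2: Here k has units min⁻¹, so the concentration exponent is 0.
Step 3: 1 - n = 0 ⇒ n = 1. The reaction is first order.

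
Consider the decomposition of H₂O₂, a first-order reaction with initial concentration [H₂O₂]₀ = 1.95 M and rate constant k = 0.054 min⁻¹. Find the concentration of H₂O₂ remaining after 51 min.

0.1242 M

Step 1: For a first-order reaction: [H₂O₂] = [H₂O₂]₀ × e^(-kt)
Step 2: [H₂O₂] = 1.95 × e^(-0.054 × 51)
Step 3: [H₂O₂] = 1.95 × e^(-2.754)
Step 4: [H₂O₂] = 1.95 × 0.0636727 = 0.1242 M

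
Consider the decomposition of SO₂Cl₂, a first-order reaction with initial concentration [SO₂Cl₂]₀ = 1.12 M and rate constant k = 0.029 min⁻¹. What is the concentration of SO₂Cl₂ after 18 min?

0.6645 M

Step 1: For a first-order reaction: [SO₂Cl₂] = [SO₂Cl₂]₀ × e^(-kt)
Step 2: [SO₂Cl₂] = 1.12 × e^(-0.029 × 18)
Step 3: [SO₂Cl₂] = 1.12 × e^(-0.522)
Step 4: [SO₂Cl₂] = 1.12 × 0.593333 = 0.6645 M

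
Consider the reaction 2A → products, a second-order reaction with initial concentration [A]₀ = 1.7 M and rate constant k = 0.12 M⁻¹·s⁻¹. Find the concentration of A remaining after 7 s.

0.7002 M

Step 1: For a second-order reaction: 1/[A] = 1/[A]₀ + kt
Step 2: 1/[A] = 1/1.7 + 0.12 × 7
Step 3: 1/[A] = 0.5882 + 0.84 = 1.428
Step 4: [A] = 1/1.428 = 0.7002 M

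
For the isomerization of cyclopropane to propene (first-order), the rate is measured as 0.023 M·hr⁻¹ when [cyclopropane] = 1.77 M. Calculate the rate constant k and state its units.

0.01299 hr⁻¹

Step 1: rate = k[cyclopropane]^1, so k = rate / [cyclopropane]^1.
Step 2: k = 0.023 / (1.77)^1 = 0.023 / 1.77.
Step 3: k = 0.01299 hr⁻¹.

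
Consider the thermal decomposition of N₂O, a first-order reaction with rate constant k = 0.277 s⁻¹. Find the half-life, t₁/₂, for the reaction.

2.502 s

Step 1: For a first-order reaction, t₁/₂ = ln(2)/k
Step 2: t₁/₂ = ln(2)/0.277
Step 3: t₁/₂ = 0.6931/0.277 = 2.502 s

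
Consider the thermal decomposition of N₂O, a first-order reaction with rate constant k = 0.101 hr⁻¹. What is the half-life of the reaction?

6.863 hr

Step 1: For a first-order reaction, t₁/₂ = ln(2)/k
Step 2: t₁/₂ = ln(2)/0.101
Step 3: t₁/₂ = 0.6931/0.101 = 6.863 hr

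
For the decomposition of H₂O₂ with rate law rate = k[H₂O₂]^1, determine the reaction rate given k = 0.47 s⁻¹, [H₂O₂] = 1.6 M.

0.752 M/s

Step 1: Identify the rate law: rate = k[H₂O₂]^1
Step 2: Substitute values: rate = 0.47 × (1.6)^1
Step 3: Calculate: rate = 0.47 × 1.6 = 0.752 M/s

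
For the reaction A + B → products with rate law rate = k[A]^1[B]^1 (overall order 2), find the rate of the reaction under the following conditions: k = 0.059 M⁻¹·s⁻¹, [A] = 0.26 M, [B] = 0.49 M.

0.007517 M/s

Step 1: The rate law is rate = k[A]^1[B]^1, overall order = 1+1 = 2
Step 2: Substitute values: rate = 0.059 × (0.26)^1 × (0.49)^1
Step 3: rate = 0.059 × 0.26 × 0.49 = 0.0075166 M/s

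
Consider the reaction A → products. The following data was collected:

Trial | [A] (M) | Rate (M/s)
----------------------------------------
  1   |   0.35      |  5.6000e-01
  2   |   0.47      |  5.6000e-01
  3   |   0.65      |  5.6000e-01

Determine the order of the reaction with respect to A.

zeroth order (0)

Step 1: Compare trials - when concentration changes, rate stays constant.
Step 2: rate₂/rate₁ = 5.6000e-01/5.6000e-01 = 1
Step 3: [A]₂/[A]₁ = 0.47/0.35 = 1.343
Step 4: Since rate ratio ≈ (conc ratio)^0, the reaction is zeroth order.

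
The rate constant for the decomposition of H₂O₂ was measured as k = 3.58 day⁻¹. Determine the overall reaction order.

first order (1)

Step 1: The units of k for an nth-order reaction are (concentration)^(1-n)·(time)⁻¹.
Step 2: Here k has units day⁻¹, so the concentration exponent is 0.
Step 3: 1 - n = 0 ⇒ n = 1. The reaction is first order.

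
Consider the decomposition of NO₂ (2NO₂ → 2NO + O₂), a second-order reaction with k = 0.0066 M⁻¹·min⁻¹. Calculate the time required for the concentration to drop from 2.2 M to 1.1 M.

68.87 min

Step 1: For second-order: t = (1/[NO₂] - 1/[NO₂]₀)/k
Step 2: t = (1/1.1 - 1/2.2)/0.0066
Step 3: t = (0.9091 - 0.4545)/0.0066
Step 4: t = 0.4545/0.0066 = 68.87 min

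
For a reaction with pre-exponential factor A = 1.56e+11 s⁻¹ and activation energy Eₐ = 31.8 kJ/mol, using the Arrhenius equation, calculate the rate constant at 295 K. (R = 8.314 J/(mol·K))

3.65e+05 s⁻¹

Step 1: Use the Arrhenius equation: k = A × exp(-Eₐ/RT)
Step 2: Convert Eₐ to J/mol: 31.8 kJ/mol = 31800 J/mol
Step 3: Calculate the exponent: -Eₐ/(RT) = -31800/(8.314 × 295) = -12.96567
Step 4: k = 1.56e+11 × exp(-12.96567)
Step 5: k = 1.56e+11 × 2.33927e-06 = 3.6493e+05 s⁻¹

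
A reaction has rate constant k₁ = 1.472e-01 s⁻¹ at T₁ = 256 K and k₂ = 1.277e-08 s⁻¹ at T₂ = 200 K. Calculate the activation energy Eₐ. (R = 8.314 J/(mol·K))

123.6 kJ/mol

Step 1: Use the two-temperature Arrhenius form: ln(k₂/k₁) = -Eₐ/R × (1/T₂ - 1/T₁)
Step 2: ln(k₂/k₁) = ln(1.277e-08/1.472e-01) = ln(8.67527e-08) = -16.2602
Step 3: 1/T₂ - 1/T₁ = 1/200 - 1/256 = 1.093750e-03 K⁻¹
Step 4: Eₐ = -R × ln(k₂/k₁) / (1/T₂ - 1/T₁) = -8.314 × -16.2602 / 1.093750e-03
Step 5: Eₐ = 1.2360e+05 J/mol = 123.6 kJ/mol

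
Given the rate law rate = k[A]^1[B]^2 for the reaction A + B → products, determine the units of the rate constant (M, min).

M⁻²·min⁻¹

Step 1: Overall order = 1 + 2 = 3.
Step 2: rate has units M·min⁻¹; [A]^1[B]^2 has units M^3.
Step 3: k = rate/([A]^1[B]^2), so units of k = M^(1-3)·min⁻¹ = M⁻²·min⁻¹.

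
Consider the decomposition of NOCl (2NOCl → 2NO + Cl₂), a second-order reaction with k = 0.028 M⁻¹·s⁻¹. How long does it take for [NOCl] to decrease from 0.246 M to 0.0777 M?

314.5 s

Step 1: For second-order: t = (1/[NOCl] - 1/[NOCl]₀)/k
Step 2: t = (1/0.0777 - 1/0.246)/0.028
Step 3: t = (12.87 - 4.065)/0.028
Step 4: t = 8.805/0.028 = 314.5 s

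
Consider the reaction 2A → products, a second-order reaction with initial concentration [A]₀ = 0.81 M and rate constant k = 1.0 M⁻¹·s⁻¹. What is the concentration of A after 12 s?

0.07556 M

Step 1: For a second-order reaction: 1/[A] = 1/[A]₀ + kt
Step 2: 1/[A] = 1/0.81 + 1.0 × 12
Step 3: 1/[A] = 1.235 + 12 = 13.23
Step 4: [A] = 1/13.23 = 0.07556 M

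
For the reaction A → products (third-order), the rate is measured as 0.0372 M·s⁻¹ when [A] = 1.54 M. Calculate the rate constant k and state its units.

0.01019 M⁻²·s⁻¹

Step 1: rate = k[A]^3, so k = rate / [A]^3.
Step 2: k = 0.0372 / (1.54)^3 = 0.0372 / 3.652.
Step 3: k = 0.01019 M⁻²·s⁻¹.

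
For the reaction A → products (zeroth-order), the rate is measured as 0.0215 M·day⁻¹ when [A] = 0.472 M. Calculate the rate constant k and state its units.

0.0215 M·day⁻¹

Step 1: For a zeroth-order reaction, rate = k (independent of concentration).
Step 2: k = rate = 0.0215 M·day⁻¹.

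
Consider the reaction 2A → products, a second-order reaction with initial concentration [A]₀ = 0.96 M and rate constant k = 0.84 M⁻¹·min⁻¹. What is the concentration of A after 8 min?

0.1288 M

Step 1: For a second-order reaction: 1/[A] = 1/[A]₀ + kt
Step 2: 1/[A] = 1/0.96 + 0.84 × 8
Step 3: 1/[A] = 1.042 + 6.72 = 7.762
Step 4: [A] = 1/7.762 = 0.1288 M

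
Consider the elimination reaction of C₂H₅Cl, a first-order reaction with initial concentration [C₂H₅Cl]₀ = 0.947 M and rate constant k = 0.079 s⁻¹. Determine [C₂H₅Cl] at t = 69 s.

0.004065 M

Step 1: For a first-order reaction: [C₂H₅Cl] = [C₂H₅Cl]₀ × e^(-kt)
Step 2: [C₂H₅Cl] = 0.947 × e^(-0.079 × 69)
Step 3: [C₂H₅Cl] = 0.947 × e^(-5.451)
Step 4: [C₂H₅Cl] = 0.947 × 0.00429201 = 0.004065 M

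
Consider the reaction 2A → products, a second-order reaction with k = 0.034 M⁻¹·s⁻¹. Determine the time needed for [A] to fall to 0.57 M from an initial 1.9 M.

36.12 s

Step 1: For second-order: t = (1/[A] - 1/[A]₀)/k
Step 2: t = (1/0.57 - 1/1.9)/0.034
Step 3: t = (1.754 - 0.5263)/0.034
Step 4: t = 1.228/0.034 = 36.12 s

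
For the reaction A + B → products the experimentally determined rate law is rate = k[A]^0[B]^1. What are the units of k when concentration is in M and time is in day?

day⁻¹

Step 1: Overall order = 0 + 1 = 1.
Step 2: rate has units M·day⁻¹; [A]^0[B]^1 has units M^1.
Step 3: k = rate/([A]^0[B]^1), so units of k = M^(1-1)·day⁻¹ = day⁻¹.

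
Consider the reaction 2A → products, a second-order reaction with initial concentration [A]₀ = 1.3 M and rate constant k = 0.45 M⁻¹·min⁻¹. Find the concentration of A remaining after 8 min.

0.2289 M

Step 1: For a second-order reaction: 1/[A] = 1/[A]₀ + kt
Step 2: 1/[A] = 1/1.3 + 0.45 × 8
Step 3: 1/[A] = 0.7692 + 3.6 = 4.369
Step 4: [A] = 1/4.369 = 0.2289 M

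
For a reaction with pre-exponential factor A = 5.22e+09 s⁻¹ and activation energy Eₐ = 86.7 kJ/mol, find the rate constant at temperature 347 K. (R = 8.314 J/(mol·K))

4.64e-04 s⁻¹

Step 1: Use the Arrhenius equation: k = A × exp(-Eₐ/RT)
Step 2: Convert Eₐ to J/mol: 86.7 kJ/mol = 86700 J/mol
Step 3: Calculate the exponent: -Eₐ/(RT) = -86700/(8.314 × 347) = -30.05243
Step 4: k = 5.22e+09 × exp(-30.05243)
Step 5: k = 5.22e+09 × 8.87964e-14 = 4.6352e-04 s⁻¹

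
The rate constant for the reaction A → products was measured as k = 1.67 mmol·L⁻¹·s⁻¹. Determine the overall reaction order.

zeroth order (0)

Step 1: The units of k for an nth-order reaction are (concentration)^(1-n)·(time)⁻¹.
Step 2: Here k has units mmol·L⁻¹·s⁻¹, so the concentration exponent is 1.
Step 3: 1 - n = 1 ⇒ n = 0. The reaction is zeroth order.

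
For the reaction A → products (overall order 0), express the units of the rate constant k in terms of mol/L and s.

mol/L·s⁻¹

Step 1: For overall order n, rate = k × (concentration)^n.
Step 2: Rate has units mol/L·s⁻¹; concentration term has units (mol/L)^0.
Step 3: k = rate / (concentration)^n, so units of k = (mol/L)^(1-0)·s⁻¹ = mol/L·s⁻¹.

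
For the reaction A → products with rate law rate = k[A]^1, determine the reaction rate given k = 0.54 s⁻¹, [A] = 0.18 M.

0.0972 M/s

Step 1: Identify the rate law: rate = k[A]^1
Step 2: Substitute values: rate = 0.54 × (0.18)^1
Step 3: Calculate: rate = 0.54 × 0.18 = 0.0972 M/s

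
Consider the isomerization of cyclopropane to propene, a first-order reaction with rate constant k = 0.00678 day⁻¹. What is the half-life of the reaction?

102.2 day

Step 1: For a first-order reaction, t₁/₂ = ln(2)/k
Step 2: t₁/₂ = ln(2)/0.00678
Step 3: t₁/₂ = 0.6931/0.00678 = 102.2 day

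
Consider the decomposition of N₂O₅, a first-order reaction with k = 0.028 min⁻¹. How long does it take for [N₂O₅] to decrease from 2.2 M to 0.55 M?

49.51 min

Step 1: For first-order: t = ln([N₂O₅]₀/[N₂O₅])/k
Step 2: t = ln(2.2/0.55)/0.028
Step 3: t = ln(4)/0.028
Step 4: t = 1.386/0.028 = 49.51 min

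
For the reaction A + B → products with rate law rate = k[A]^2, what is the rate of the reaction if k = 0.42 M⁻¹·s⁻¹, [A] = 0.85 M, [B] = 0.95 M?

0.3034 M/s

Step 1: The rate law is rate = k[A]^2
Step 2: Note that the rate does not depend on [B] (zero order in B).
Step 3: rate = 0.42 × (0.85)^2 = 0.30345 M/s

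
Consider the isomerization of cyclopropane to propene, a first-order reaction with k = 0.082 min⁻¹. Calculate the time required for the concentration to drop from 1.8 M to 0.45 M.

16.91 min

Step 1: For first-order: t = ln([cyclopropane]₀/[cyclopropane])/k
Step 2: t = ln(1.8/0.45)/0.082
Step 3: t = ln(4)/0.082
Step 4: t = 1.386/0.082 = 16.91 min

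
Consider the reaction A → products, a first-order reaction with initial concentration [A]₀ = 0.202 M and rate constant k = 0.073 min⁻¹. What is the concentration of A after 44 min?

0.008136 M

Step 1: For a first-order reaction: [A] = [A]₀ × e^(-kt)
Step 2: [A] = 0.202 × e^(-0.073 × 44)
Step 3: [A] = 0.202 × e^(-3.212)
Step 4: [A] = 0.202 × 0.040276 = 0.008136 M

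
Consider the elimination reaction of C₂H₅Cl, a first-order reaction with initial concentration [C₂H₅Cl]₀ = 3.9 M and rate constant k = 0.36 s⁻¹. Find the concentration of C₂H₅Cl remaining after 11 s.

0.07435 M

Step 1: For a first-order reaction: [C₂H₅Cl] = [C₂H₅Cl]₀ × e^(-kt)
Step 2: [C₂H₅Cl] = 3.9 × e^(-0.36 × 11)
Step 3: [C₂H₅Cl] = 3.9 × e^(-3.96)
Step 4: [C₂H₅Cl] = 3.9 × 0.0190631 = 0.07435 M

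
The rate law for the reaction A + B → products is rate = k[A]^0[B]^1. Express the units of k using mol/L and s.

s⁻¹

Step 1: Overall order = 0 + 1 = 1.
Step 2: rate has units mol/L·s⁻¹; [A]^0[B]^1 has units (mol/L)^1.
Step 3: k = rate/([A]^0[B]^1), so units of k = (mol/L)^(1-1)·s⁻¹ = s⁻¹.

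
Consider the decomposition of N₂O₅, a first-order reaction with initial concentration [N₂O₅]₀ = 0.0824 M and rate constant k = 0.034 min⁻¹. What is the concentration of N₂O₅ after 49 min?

0.01557 M

Step 1: For a first-order reaction: [N₂O₅] = [N₂O₅]₀ × e^(-kt)
Step 2: [N₂O₅] = 0.0824 × e^(-0.034 × 49)
Step 3: [N₂O₅] = 0.0824 × e^(-1.666)
Step 4: [N₂O₅] = 0.0824 × 0.189002 = 0.01557 M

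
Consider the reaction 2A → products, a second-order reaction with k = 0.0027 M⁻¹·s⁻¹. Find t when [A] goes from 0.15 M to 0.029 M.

1.03e+04 s

Step 1: For second-order: t = (1/[A] - 1/[A]₀)/k
Step 2: t = (1/0.029 - 1/0.15)/0.0027
Step 3: t = (34.48 - 6.667)/0.0027
Step 4: t = 27.82/0.0027 = 1.03e+04 s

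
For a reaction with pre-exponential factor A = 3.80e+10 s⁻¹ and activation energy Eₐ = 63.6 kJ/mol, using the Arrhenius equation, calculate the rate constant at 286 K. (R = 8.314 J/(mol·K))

9.19e-02 s⁻¹

Step 1: Use the Arrhenius equation: k = A × exp(-Eₐ/RT)
Step 2: Convert Eₐ to J/mol: 63.6 kJ/mol = 63600 J/mol
Step 3: Calculate the exponent: -Eₐ/(RT) = -63600/(8.314 × 286) = -26.74737
Step 4: k = 3.80e+10 × exp(-26.74737)
Step 5: k = 3.80e+10 × 2.41972e-12 = 9.1949e-02 s⁻¹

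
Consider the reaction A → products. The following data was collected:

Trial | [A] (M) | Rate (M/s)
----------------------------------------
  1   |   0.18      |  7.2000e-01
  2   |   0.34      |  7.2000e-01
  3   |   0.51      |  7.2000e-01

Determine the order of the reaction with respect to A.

zeroth order (0)

Step 1: Compare trials - when concentration changes, rate stays constant.
Step 2: rate₂/rate₁ = 7.2000e-01/7.2000e-01 = 1
Step 3: [A]₂/[A]₁ = 0.34/0.18 = 1.889
Step 4: Since rate ratio ≈ (conc ratio)^0, the reaction is zeroth order.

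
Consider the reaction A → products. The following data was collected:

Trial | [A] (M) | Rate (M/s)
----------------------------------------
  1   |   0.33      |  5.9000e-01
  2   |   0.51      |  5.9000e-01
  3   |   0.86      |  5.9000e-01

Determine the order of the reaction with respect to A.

zeroth order (0)

Step 1: Compare trials - when concentration changes, rate stays constant.
Step 2: rate₂/rate₁ = 5.9000e-01/5.9000e-01 = 1
Step 3: [A]₂/[A]₁ = 0.51/0.33 = 1.545
Step 4: Since rate ratio ≈ (conc ratio)^0, the reaction is zeroth order.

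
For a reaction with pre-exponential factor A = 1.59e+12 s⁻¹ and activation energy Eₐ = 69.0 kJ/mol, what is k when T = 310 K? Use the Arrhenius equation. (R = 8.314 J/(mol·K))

3.75e+00 s⁻¹

Step 1: Use the Arrhenius equation: k = A × exp(-Eₐ/RT)
Step 2: Convert Eₐ to J/mol: 69.0 kJ/mol = 69000 J/mol
Step 3: Calculate the exponent: -Eₐ/(RT) = -69000/(8.314 × 310) = -26.77179
Step 4: k = 1.59e+12 × exp(-26.77179)
Step 5: k = 1.59e+12 × 2.36134e-12 = 3.7545e+00 s⁻¹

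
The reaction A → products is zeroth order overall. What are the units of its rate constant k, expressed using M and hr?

M·hr⁻¹

Step 1: For overall order n, rate = k × (concentration)^n.
Step 2: Rate has units M·hr⁻¹; concentration term has units M^0.
Step 3: k = rate / (concentration)^n, so units of k = M^(1-0)·hr⁻¹ = M·hr⁻¹.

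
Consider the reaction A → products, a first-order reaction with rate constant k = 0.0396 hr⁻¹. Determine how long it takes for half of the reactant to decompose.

17.5 hr

Step 1: For a first-order reaction, t₁/₂ = ln(2)/k
Step 2: t₁/₂ = ln(2)/0.0396
Step 3: t₁/₂ = 0.6931/0.0396 = 17.5 hr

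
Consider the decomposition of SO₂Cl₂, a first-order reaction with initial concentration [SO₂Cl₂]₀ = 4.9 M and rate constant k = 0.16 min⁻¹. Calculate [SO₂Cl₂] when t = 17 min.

0.3228 M

Step 1: For a first-order reaction: [SO₂Cl₂] = [SO₂Cl₂]₀ × e^(-kt)
Step 2: [SO₂Cl₂] = 4.9 × e^(-0.16 × 17)
Step 3: [SO₂Cl₂] = 4.9 × e^(-2.72)
Step 4: [SO₂Cl₂] = 4.9 × 0.0658748 = 0.3228 M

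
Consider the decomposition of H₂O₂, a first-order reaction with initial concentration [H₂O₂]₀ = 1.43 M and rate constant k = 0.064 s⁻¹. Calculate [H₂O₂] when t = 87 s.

0.00546 M

Step 1: For a first-order reaction: [H₂O₂] = [H₂O₂]₀ × e^(-kt)
Step 2: [H₂O₂] = 1.43 × e^(-0.064 × 87)
Step 3: [H₂O₂] = 1.43 × e^(-5.568)
Step 4: [H₂O₂] = 1.43 × 0.00381811 = 0.00546 M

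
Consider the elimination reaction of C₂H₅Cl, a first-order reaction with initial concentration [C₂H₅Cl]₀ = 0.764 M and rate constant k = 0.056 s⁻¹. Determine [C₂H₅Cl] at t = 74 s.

0.01212 M

Step 1: For a first-order reaction: [C₂H₅Cl] = [C₂H₅Cl]₀ × e^(-kt)
Step 2: [C₂H₅Cl] = 0.764 × e^(-0.056 × 74)
Step 3: [C₂H₅Cl] = 0.764 × e^(-4.144)
Step 4: [C₂H₅Cl] = 0.764 × 0.0158593 = 0.01212 M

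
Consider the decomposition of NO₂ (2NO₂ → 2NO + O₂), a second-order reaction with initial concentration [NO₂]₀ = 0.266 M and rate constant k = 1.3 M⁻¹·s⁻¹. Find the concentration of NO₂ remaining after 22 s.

0.0309 M

Step 1: For a second-order reaction: 1/[NO₂] = 1/[NO₂]₀ + kt
Step 2: 1/[NO₂] = 1/0.266 + 1.3 × 22
Step 3: 1/[NO₂] = 3.759 + 28.6 = 32.36
Step 4: [NO₂] = 1/32.36 = 0.0309 M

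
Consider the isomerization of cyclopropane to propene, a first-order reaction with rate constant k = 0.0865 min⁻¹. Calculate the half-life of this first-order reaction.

8.013 min

Step 1: For a first-order reaction, t₁/₂ = ln(2)/k
Step 2: t₁/₂ = ln(2)/0.0865
Step 3: t₁/₂ = 0.6931/0.0865 = 8.013 min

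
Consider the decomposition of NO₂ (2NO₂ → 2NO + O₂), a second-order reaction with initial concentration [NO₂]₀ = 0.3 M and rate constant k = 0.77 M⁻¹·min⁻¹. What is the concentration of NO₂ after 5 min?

0.1392 M

Step 1: For a second-order reaction: 1/[NO₂] = 1/[NO₂]₀ + kt
Step 2: 1/[NO₂] = 1/0.3 + 0.77 × 5
Step 3: 1/[NO₂] = 3.333 + 3.85 = 7.183
Step 4: [NO₂] = 1/7.183 = 0.1392 M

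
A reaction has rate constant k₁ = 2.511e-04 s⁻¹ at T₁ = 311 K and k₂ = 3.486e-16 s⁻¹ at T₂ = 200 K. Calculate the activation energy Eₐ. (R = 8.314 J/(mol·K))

127.2 kJ/mol

Step 1: Use the two-temperature Arrhenius form: ln(k₂/k₁) = -Eₐ/R × (1/T₂ - 1/T₁)
Step 2: ln(k₂/k₁) = ln(3.486e-16/2.511e-04) = ln(1.38829e-12) = -27.3029
Step 3: 1/T₂ - 1/T₁ = 1/200 - 1/311 = 1.784566e-03 K⁻¹
Step 4: Eₐ = -R × ln(k₂/k₁) / (1/T₂ - 1/T₁) = -8.314 × -27.3029 / 1.784566e-03
Step 5: Eₐ = 1.2720e+05 J/mol = 127.2 kJ/mol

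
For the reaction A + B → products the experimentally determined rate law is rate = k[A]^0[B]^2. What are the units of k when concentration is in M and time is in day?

M⁻¹·day⁻¹

Step 1: Overall order = 0 + 2 = 2.
Step 2: rate has units M·day⁻¹; [A]^0[B]^2 has units M^2.
Step 3: k = rate/([A]^0[B]^2), so units of k = M^(1-2)·day⁻¹ = M⁻¹·day⁻¹.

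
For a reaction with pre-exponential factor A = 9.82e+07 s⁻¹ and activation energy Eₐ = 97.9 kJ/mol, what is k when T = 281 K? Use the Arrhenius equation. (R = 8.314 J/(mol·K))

6.21e-11 s⁻¹

Step 1: Use the Arrhenius equation: k = A × exp(-Eₐ/RT)
Step 2: Convert Eₐ to J/mol: 97.9 kJ/mol = 97900 J/mol
Step 3: Calculate the exponent: -Eₐ/(RT) = -97900/(8.314 × 281) = -41.90505
Step 4: k = 9.82e+07 × exp(-41.90505)
Step 5: k = 9.82e+07 × 6.32220e-19 = 6.2084e-11 s⁻¹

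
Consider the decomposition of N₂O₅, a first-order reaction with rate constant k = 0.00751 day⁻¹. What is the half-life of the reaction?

92.3 day

Step 1: For a first-order reaction, t₁/₂ = ln(2)/k
Step 2: t₁/₂ = ln(2)/0.00751
Step 3: t₁/₂ = 0.6931/0.00751 = 92.3 day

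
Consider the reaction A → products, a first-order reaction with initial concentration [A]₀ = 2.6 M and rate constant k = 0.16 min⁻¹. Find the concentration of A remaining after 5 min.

1.168 M

Step 1: For a first-order reaction: [A] = [A]₀ × e^(-kt)
Step 2: [A] = 2.6 × e^(-0.16 × 5)
Step 3: [A] = 2.6 × e^(-0.8)
Step 4: [A] = 2.6 × 0.449329 = 1.168 M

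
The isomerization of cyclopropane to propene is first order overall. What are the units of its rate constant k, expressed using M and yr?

yr⁻¹

Step 1: For overall order n, rate = k × (concentration)^n.
Step 2: Rate has units M·yr⁻¹; concentration term has units M^1.
Step 3: k = rate / (concentration)^n, so units of k = M^(1-1)·yr⁻¹ = yr⁻¹.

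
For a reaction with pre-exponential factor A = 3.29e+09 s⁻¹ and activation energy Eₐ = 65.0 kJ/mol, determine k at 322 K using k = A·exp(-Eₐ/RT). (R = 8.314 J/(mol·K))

9.39e-02 s⁻¹

Step 1: Use the Arrhenius equation: k = A × exp(-Eₐ/RT)
Step 2: Convert Eₐ to J/mol: 65.0 kJ/mol = 65000 J/mol
Step 3: Calculate the exponent: -Eₐ/(RT) = -65000/(8.314 × 322) = -24.27993
Step 4: k = 3.29e+09 × exp(-24.27993)
Step 5: k = 3.29e+09 × 2.85339e-11 = 9.3877e-02 s⁻¹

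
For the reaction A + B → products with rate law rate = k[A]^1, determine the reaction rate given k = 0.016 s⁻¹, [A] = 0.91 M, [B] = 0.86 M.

0.01456 M/s

Step 1: The rate law is rate = k[A]^1
Step 2: Note that the rate does not depend on [B] (zero order in B).
Step 3: rate = 0.016 × (0.91)^1 = 0.01456 M/s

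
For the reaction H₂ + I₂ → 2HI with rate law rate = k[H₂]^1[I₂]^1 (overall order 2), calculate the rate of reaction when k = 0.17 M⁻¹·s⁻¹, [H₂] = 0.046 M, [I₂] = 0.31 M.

0.002424 M/s

Step 1: The rate law is rate = k[H₂]^1[I₂]^1, overall order = 1+1 = 2
Step 2: Substitute values: rate = 0.17 × (0.046)^1 × (0.31)^1
Step 3: rate = 0.17 × 0.046 × 0.31 = 0.0024242 M/s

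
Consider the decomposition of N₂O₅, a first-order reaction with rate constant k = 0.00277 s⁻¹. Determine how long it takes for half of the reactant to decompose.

250.2 s

Step 1: For a first-order reaction, t₁/₂ = ln(2)/k
Step 2: t₁/₂ = ln(2)/0.00277
Step 3: t₁/₂ = 0.6931/0.00277 = 250.2 s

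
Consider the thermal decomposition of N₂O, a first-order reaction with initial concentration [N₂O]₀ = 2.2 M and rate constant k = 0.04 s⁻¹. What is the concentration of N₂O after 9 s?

1.535 M

Step 1: For a first-order reaction: [N₂O] = [N₂O]₀ × e^(-kt)
Step 2: [N₂O] = 2.2 × e^(-0.04 × 9)
Step 3: [N₂O] = 2.2 × e^(-0.36)
Step 4: [N₂O] = 2.2 × 0.697676 = 1.535 M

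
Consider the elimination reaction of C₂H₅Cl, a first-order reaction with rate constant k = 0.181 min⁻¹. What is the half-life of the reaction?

3.83 min

Step 1: For a first-order reaction, t₁/₂ = ln(2)/k
Step 2: t₁/₂ = ln(2)/0.181
Step 3: t₁/₂ = 0.6931/0.181 = 3.83 min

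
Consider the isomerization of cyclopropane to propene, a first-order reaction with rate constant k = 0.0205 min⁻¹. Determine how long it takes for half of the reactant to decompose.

33.81 min

Step 1: For a first-order reaction, t₁/₂ = ln(2)/k
Step 2: t₁/₂ = ln(2)/0.0205
Step 3: t₁/₂ = 0.6931/0.0205 = 33.81 min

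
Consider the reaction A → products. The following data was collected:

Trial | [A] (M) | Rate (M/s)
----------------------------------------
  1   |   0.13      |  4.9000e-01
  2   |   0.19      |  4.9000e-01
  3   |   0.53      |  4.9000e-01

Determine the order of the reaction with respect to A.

zeroth order (0)

Step 1: Compare trials - when concentration changes, rate stays constant.
Step 2: rate₂/rate₁ = 4.9000e-01/4.9000e-01 = 1
Step 3: [A]₂/[A]₁ = 0.19/0.13 = 1.462
Step 4: Since rate ratio ≈ (conc ratio)^0, the reaction is zeroth order.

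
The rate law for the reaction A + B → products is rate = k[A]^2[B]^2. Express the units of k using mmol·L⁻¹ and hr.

(mmol·L⁻¹)⁻³·hr⁻¹

Step 1: Overall order = 2 + 2 = 4.
Step 2: rate has units mmol·L⁻¹·hr⁻¹; [A]^2[B]^2 has units (mmol·L⁻¹)^4.
Step 3: k = rate/([A]^2[B]^2), so units of k = (mmol·L⁻¹)^(1-4)·hr⁻¹ = (mmol·L⁻¹)⁻³·hr⁻¹.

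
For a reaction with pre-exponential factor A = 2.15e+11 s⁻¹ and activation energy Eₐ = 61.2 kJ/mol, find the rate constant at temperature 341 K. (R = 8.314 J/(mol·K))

9.07e+01 s⁻¹

Step 1: Use the Arrhenius equation: k = A × exp(-Eₐ/RT)
Step 2: Convert Eₐ to J/mol: 61.2 kJ/mol = 61200 J/mol
Step 3: Calculate the exponent: -Eₐ/(RT) = -61200/(8.314 × 341) = -21.58674
Step 4: k = 2.15e+11 × exp(-21.58674)
Step 5: k = 2.15e+11 × 4.21694e-10 = 9.0664e+01 s⁻¹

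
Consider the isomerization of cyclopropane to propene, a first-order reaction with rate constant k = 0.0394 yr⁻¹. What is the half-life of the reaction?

17.59 yr

Step 1: For a first-order reaction, t₁/₂ = ln(2)/k
Step 2: t₁/₂ = ln(2)/0.0394
Step 3: t₁/₂ = 0.6931/0.0394 = 17.59 yr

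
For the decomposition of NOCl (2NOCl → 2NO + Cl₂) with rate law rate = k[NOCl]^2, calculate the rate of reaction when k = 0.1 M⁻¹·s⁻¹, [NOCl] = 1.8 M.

0.324 M/s

Step 1: Identify the rate law: rate = k[NOCl]^2
Step 2: Substitute values: rate = 0.1 × (1.8)^2
Step 3: Calculate: rate = 0.1 × 3.24 = 0.324 M/s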